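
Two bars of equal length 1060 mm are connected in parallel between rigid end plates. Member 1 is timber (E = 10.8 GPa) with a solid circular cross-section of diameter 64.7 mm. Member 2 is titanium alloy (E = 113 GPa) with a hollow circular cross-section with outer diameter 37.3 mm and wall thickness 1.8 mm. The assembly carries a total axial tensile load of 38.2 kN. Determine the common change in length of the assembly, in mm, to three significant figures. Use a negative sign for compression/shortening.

0.696 mm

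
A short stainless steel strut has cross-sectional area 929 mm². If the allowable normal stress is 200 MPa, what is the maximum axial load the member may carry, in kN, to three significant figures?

186 kN

P_max = σ_allow · A = 200 · 929 = 185800 N = 185.8 kN.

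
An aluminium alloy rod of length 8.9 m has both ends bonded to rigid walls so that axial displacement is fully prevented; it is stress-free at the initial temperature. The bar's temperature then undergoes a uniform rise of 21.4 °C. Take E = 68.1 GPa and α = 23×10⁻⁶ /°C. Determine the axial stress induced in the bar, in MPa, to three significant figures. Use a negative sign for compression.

Free thermal expansion αLΔT = 23e-6 · 8900 · 21.4 = 4.381 mm.
The walls impose strain ε = −(4.381)/8900 = -4.9220e-04; σ = Eε = 68100 · -4.9220e-04 = -33.52 MPa.

-33.5 MPa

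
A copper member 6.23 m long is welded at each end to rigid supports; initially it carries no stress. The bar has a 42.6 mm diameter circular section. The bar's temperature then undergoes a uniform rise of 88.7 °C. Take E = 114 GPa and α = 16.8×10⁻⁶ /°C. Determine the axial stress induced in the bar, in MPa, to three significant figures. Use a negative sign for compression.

-170 MPa

Free thermal expansion αLΔT = 16.8e-6 · 6230 · 88.7 = 9.284 mm.
The walls impose strain ε = −(9.284)/6230 = -1.4902e-03; σ = Eε = 114000 · -1.4902e-03 = -169.9 MPa.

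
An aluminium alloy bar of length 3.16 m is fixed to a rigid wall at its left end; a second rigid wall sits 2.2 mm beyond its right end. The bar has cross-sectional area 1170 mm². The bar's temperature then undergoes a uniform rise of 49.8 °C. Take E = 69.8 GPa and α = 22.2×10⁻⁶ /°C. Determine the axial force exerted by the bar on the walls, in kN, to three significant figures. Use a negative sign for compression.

-33.4 kN

Free thermal expansion αLΔT = 22.2e-6 · 3160 · 49.8 = 3.494 mm.
The walls engage after the gap closes; constrained expansion = 3.494 − 2.2 = 1.294 mm.
The walls impose strain ε = −(1.294)/3160 = -4.0936e-04; σ = Eε = 69800 · -4.0936e-04 = -28.57 MPa.
Wall reaction R = σ·A = -28.57·1170 = -33430 N = -33.43 kN.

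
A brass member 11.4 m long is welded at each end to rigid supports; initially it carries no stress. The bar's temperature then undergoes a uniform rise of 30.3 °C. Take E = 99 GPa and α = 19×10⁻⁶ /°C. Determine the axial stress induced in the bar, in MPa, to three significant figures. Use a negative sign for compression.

-57.0 MPa

Free thermal expansion αLΔT = 19e-6 · 11400 · 30.3 = 6.563 mm.
The walls impose strain ε = −(6.563)/11400 = -5.7570e-04; σ = Eε = 99000 · -5.7570e-04 = -56.99 MPa.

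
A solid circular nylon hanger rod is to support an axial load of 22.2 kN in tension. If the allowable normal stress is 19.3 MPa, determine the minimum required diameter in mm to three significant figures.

Required area A ≥ P/σ_allow = 22200/19.3 = 1150 mm².
For a solid circular section, d ≥ √(4A/π) = 38.27 mm.

38.3 mm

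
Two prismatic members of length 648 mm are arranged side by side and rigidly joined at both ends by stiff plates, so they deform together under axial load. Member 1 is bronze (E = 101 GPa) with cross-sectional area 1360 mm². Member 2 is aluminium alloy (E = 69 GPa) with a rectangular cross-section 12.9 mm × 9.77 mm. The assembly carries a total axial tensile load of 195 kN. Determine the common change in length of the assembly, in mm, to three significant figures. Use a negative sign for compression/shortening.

A_2 = 126 mm².
Equal strain + equilibrium ⇒ each member carries load in proportion to AE: A₁E₁ = 137400000 N, A₂E₂ = 8696000 N, ΣAE = 146100000 N.
δ = PL/ΣAE = 195000·648/146100000 = 0.8651 mm.

0.865 mm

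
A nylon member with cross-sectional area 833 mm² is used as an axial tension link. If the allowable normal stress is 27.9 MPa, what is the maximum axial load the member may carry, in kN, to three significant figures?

23.2 kN

P_max = σ_allow · A = 27.9 · 833 = 23240 N = 23.24 kN.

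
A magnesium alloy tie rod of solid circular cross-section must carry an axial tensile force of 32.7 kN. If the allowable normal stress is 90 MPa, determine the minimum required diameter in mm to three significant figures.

Required area A ≥ P/σ_allow = 32700/90 = 363.3 mm².
For a solid circular section, d ≥ √(4A/π) = 21.51 mm.

21.5 mm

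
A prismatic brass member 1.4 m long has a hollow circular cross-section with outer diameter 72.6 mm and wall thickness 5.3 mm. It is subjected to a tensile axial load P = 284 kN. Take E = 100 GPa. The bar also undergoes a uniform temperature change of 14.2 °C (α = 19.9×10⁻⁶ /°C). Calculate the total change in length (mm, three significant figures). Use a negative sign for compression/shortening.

3.94 mm

A = 1121 mm².
δ_mech = NL/(AE) = 284000·1400/(1121·100000) = 3.548 mm.
δ_thermal = αLΔT = 19.9e-6·1400·14.2 = 0.3956 mm.
δ = δ_mech + δ_thermal = 3.944 mm.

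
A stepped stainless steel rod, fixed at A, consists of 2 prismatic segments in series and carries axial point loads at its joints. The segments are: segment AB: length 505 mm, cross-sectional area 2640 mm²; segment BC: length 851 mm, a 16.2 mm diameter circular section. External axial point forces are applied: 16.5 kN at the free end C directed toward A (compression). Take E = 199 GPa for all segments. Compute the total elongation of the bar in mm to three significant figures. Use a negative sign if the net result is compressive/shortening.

Internal axial forces (sectioning from the free end, tension +): N_BC = -16.5 kN, N_AB = -16.5 kN.
A_BC = 206.1 mm².
δ_AB = -16500·505/(2640·199000) = -0.01586 mm
δ_BC = -16500·851/(206.1·199000) = -0.3423 mm
δ = Σδ_i = -0.3582 mm.

-0.358 mm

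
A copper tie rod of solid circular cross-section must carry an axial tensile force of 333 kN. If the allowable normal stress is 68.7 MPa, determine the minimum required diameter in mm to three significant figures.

78.6 mm

Required area A ≥ P/σ_allow = 333000/68.7 = 4847 mm².
For a solid circular section, d ≥ √(4A/π) = 78.56 mm.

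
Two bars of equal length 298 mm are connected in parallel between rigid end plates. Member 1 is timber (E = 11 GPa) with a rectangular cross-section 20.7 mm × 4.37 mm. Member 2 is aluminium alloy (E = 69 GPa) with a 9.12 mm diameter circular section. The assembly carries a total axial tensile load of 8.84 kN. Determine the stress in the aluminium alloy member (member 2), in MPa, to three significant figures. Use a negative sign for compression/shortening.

A_1 = 90.46 mm².
A_2 = 65.33 mm².
Equal strain + equilibrium ⇒ each member carries load in proportion to AE: A₁E₁ = 995000 N, A₂E₂ = 4507000 N, ΣAE = 5502000 N.
σ₂ = P·E₂/ΣAE = 8840·69000/5502000 = 110.9 MPa.

111 MPa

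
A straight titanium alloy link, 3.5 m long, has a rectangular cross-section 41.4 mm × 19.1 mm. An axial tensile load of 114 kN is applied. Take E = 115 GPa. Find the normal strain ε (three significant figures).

A = 790.7 mm².
σ = N/A = 144.2 MPa; ε = σ/E = 144.2/115000 = 1.254e-03.

0.00125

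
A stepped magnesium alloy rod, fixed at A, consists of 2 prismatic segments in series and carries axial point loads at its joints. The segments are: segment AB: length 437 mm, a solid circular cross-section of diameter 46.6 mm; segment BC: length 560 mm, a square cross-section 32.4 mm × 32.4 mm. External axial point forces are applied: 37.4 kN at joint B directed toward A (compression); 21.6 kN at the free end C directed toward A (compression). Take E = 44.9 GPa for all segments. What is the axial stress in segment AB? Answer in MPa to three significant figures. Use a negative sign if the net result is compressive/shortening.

Internal axial forces (sectioning from the free end, tension +): N_BC = -21.6 kN, N_AB = -59 kN.
A_AB = 1706 mm².
σ_AB = N_AB/A_AB = -59000/1706 = -34.59 MPa.

-34.6 MPa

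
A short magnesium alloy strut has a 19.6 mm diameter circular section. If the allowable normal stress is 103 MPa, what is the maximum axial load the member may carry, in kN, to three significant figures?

A = 301.7 mm².
P_max = σ_allow · A = 103 · 301.7 = 31080 N = 31.08 kN.

31.1 kN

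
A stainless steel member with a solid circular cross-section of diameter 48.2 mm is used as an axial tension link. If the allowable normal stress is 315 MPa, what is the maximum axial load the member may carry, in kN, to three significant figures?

A = 1825 mm².
P_max = σ_allow · A = 315 · 1825 = 574800 N = 574.8 kN.

575 kN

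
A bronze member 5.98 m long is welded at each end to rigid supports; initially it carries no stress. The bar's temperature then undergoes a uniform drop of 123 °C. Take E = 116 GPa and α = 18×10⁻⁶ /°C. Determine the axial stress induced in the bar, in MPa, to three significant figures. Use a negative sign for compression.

257 MPa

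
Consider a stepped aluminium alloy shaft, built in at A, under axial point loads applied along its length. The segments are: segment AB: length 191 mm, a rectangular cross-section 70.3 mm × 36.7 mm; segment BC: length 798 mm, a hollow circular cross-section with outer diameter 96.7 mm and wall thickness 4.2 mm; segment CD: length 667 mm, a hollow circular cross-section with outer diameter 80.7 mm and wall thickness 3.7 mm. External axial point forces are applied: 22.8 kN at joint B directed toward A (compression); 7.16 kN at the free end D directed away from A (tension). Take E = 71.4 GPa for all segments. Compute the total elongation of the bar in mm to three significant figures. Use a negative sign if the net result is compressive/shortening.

Internal axial forces (sectioning from the free end, tension +): N_CD = 7.16 kN, N_BC = 7.16 kN, N_AB = -15.64 kN.
A_AB = 2580 mm².
A_BC = 1221 mm².
A_CD = 895 mm².
δ_AB = -15640·191/(2580·71400) = -0.01622 mm
δ_BC = 7160·798/(1221·71400) = 0.06557 mm
δ_CD = 7160·667/(895·71400) = 0.07473 mm
δ = Σδ_i = 0.1241 mm.

0.124 mm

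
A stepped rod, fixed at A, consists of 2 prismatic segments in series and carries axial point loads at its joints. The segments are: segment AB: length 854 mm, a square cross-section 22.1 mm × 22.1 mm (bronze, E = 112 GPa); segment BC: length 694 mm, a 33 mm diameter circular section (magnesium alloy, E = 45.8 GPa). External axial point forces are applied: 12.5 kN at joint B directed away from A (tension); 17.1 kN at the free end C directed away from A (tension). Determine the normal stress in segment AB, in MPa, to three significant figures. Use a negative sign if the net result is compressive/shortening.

60.6 MPa

Internal axial forces (sectioning from the free end, tension +): N_BC = 17.1 kN, N_AB = 29.6 kN.
A_AB = 488.4 mm².
σ_AB = N_AB/A_AB = 29600/488.4 = 60.6 MPa.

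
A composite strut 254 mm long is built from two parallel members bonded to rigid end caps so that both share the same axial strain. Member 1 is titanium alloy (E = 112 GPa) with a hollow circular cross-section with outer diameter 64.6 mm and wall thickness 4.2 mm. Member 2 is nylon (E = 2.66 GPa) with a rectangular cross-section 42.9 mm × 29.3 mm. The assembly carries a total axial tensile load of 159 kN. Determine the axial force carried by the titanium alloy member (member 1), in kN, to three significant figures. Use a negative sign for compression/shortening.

A_1 = 797 mm².
A_2 = 1257 mm².
Equal strain + equilibrium ⇒ each member carries load in proportion to AE: A₁E₁ = 89260000 N, A₂E₂ = 3344000 N, ΣAE = 92600000 N.
F₁ = P·A₁E₁/ΣAE = 159000·89260000/92600000 = 153300 N.

153 kN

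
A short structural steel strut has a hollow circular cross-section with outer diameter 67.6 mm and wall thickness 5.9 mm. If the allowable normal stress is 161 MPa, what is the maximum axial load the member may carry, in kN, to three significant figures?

A = 1144 mm².
P_max = σ_allow · A = 161 · 1144 = 184100 N = 184.1 kN.

184 kN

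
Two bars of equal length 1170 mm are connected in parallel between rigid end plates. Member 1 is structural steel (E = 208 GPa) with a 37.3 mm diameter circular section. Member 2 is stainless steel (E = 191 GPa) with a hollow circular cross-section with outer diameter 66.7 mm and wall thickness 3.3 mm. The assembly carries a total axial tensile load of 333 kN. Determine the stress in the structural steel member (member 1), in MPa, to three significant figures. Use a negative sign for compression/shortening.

A_1 = 1093 mm².
A_2 = 657.3 mm².
Equal strain + equilibrium ⇒ each member carries load in proportion to AE: A₁E₁ = 227300000 N, A₂E₂ = 125500000 N, ΣAE = 352800000 N.
σ₁ = P·E₁/ΣAE = 333000·208000/352800000 = 196.3 MPa.

196 MPa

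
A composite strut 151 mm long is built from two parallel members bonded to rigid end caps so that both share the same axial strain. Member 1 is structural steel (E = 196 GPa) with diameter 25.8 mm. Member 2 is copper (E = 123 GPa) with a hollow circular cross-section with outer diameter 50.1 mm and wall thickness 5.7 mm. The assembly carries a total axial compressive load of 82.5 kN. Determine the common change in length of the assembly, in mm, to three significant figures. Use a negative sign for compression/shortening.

A_1 = 522.8 mm².
A_2 = 795.1 mm².
Equal strain + equilibrium ⇒ each member carries load in proportion to AE: A₁E₁ = 102500000 N, A₂E₂ = 97790000 N, ΣAE = 200300000 N.
δ = PL/ΣAE = -82500·151/200300000 = -0.06221 mm.

-0.0622 mm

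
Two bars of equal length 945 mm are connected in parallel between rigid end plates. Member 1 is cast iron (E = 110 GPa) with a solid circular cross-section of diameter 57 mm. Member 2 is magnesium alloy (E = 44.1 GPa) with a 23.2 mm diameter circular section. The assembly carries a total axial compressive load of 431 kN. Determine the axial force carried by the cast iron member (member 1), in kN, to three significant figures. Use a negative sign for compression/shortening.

A_1 = 2552 mm².
A_2 = 422.7 mm².
Equal strain + equilibrium ⇒ each member carries load in proportion to AE: A₁E₁ = 280700000 N, A₂E₂ = 18640000 N, ΣAE = 299300000 N.
F₁ = P·A₁E₁/ΣAE = -431000·280700000/299300000 = -404200 N.

-404 kN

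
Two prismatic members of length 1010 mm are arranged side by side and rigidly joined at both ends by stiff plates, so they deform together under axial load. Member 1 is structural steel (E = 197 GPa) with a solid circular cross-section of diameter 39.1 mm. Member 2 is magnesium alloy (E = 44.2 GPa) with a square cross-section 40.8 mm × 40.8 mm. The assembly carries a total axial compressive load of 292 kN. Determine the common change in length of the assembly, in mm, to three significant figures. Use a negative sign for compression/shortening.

A_1 = 1201 mm².
A_2 = 1665 mm².
Equal strain + equilibrium ⇒ each member carries load in proportion to AE: A₁E₁ = 236500000 N, A₂E₂ = 73580000 N, ΣAE = 310100000 N.
δ = PL/ΣAE = -292000·1010/310100000 = -0.951 mm.

-0.951 mm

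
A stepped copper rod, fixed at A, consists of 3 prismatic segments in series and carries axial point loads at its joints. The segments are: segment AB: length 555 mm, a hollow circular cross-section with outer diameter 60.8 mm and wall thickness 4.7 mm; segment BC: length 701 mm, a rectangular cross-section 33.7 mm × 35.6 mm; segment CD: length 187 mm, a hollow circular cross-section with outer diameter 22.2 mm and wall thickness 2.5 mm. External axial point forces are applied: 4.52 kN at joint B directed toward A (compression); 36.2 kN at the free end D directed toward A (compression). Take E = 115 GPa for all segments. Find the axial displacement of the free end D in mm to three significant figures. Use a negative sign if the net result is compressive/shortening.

-0.802 mm

Internal axial forces (sectioning from the free end, tension +): N_CD = -36.2 kN, N_BC = -36.2 kN, N_AB = -40.72 kN.
A_AB = 828.3 mm².
A_BC = 1200 mm².
A_CD = 154.7 mm².
δ_AB = -40720·555/(828.3·115000) = -0.2372 mm
δ_BC = -36200·701/(1200·115000) = -0.1839 mm
δ_CD = -36200·187/(154.7·115000) = -0.3804 mm
δ = Σδ_i = -0.8016 mm.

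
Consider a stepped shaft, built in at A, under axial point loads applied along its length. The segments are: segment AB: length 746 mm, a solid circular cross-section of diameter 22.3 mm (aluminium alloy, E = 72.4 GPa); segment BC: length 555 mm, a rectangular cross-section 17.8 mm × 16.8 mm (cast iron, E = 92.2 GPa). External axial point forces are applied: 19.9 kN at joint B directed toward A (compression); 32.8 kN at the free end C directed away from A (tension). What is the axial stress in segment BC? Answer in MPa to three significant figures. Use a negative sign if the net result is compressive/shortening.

110 MPa

Internal axial forces (sectioning from the free end, tension +): N_BC = 32.8 kN, N_AB = 12.9 kN.
A_BC = 299 mm².
σ_BC = N_BC/A_BC = 32800/299 = 109.7 MPa.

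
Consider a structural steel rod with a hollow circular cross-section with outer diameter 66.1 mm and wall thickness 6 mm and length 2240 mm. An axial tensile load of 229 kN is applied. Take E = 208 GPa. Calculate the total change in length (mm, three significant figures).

2.18 mm

A = 1133 mm².
δ_mech = NL/(AE) = 229000·2240/(1133·208000) = 2.177 mm.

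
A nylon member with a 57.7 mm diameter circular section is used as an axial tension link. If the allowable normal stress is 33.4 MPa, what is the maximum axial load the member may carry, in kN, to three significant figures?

87.3 kN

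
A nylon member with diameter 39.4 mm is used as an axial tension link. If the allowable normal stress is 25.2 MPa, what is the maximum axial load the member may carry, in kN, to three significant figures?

A = 1219 mm².
P_max = σ_allow · A = 25.2 · 1219 = 30720 N = 30.72 kN.

30.7 kN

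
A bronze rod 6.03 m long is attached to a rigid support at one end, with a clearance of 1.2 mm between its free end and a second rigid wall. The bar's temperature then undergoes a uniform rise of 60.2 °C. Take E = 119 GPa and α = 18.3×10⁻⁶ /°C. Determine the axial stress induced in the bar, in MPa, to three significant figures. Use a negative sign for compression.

Free thermal expansion αLΔT = 18.3e-6 · 6030 · 60.2 = 6.643 mm.
The walls engage after the gap closes; constrained expansion = 6.643 − 1.2 = 5.443 mm.
The walls impose strain ε = −(5.443)/6030 = -9.0266e-04; σ = Eε = 119000 · -9.0266e-04 = -107.4 MPa.

-107 MPa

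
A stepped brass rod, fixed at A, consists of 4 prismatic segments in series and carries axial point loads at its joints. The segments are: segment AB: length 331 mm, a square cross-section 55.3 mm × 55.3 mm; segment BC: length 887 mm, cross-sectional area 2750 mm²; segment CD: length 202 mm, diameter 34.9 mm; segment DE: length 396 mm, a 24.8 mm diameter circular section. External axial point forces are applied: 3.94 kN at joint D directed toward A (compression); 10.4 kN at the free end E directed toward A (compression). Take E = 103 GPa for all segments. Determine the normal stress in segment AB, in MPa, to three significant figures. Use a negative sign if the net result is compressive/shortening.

-4.69 MPa

Internal axial forces (sectioning from the free end, tension +): N_DE = -10.4 kN, N_CD = -14.34 kN, N_BC = -14.34 kN, N_AB = -14.34 kN.
A_AB = 3058 mm².
σ_AB = N_AB/A_AB = -14340/3058 = -4.689 MPa.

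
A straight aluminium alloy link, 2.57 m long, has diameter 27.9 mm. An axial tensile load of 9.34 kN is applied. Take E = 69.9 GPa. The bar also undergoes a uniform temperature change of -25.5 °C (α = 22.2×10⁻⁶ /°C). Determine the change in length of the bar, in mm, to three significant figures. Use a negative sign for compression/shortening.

-0.893 mm

A = 611.4 mm².
δ_mech = NL/(AE) = 9340·2570/(611.4·69900) = 0.5617 mm.
δ_thermal = αLΔT = 22.2e-6·2570·-25.5 = -1.455 mm.
δ = δ_mech + δ_thermal = -0.8932 mm.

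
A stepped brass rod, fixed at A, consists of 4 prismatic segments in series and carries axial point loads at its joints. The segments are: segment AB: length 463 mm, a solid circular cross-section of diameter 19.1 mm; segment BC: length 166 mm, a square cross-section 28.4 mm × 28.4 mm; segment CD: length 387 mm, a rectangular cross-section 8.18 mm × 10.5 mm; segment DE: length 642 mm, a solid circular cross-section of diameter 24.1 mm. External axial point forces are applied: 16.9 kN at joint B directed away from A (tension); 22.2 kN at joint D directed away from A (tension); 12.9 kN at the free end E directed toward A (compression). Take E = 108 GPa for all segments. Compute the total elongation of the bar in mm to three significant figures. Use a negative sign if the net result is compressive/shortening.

0.630 mm

Internal axial forces (sectioning from the free end, tension +): N_DE = -12.9 kN, N_CD = 9.3 kN, N_BC = 9.3 kN, N_AB = 26.2 kN.
A_AB = 286.5 mm².
A_BC = 806.6 mm².
A_CD = 85.89 mm².
A_DE = 456.2 mm².
δ_AB = 26200·463/(286.5·108000) = 0.392 mm
δ_BC = 9300·166/(806.6·108000) = 0.01772 mm
δ_CD = 9300·387/(85.89·108000) = 0.388 mm
δ_DE = -12900·642/(456.2·108000) = -0.1681 mm
δ = Σδ_i = 0.6296 mm.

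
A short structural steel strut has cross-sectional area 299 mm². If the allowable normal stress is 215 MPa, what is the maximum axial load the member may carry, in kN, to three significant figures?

P_max = σ_allow · A = 215 · 299 = 64280 N = 64.28 kN.

64.3 kN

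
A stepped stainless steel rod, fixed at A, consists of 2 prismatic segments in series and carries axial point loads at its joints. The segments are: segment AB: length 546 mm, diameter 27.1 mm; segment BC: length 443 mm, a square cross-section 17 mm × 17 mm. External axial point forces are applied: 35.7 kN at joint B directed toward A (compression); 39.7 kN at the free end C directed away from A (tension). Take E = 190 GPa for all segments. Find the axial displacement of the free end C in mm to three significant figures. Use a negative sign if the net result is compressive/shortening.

0.340 mm

Internal axial forces (sectioning from the free end, tension +): N_BC = 39.7 kN, N_AB = 4 kN.
A_AB = 576.8 mm².
A_BC = 289 mm².
δ_AB = 4000·546/(576.8·190000) = 0.01993 mm
δ_BC = 39700·443/(289·190000) = 0.3203 mm
δ = Σδ_i = 0.3402 mm.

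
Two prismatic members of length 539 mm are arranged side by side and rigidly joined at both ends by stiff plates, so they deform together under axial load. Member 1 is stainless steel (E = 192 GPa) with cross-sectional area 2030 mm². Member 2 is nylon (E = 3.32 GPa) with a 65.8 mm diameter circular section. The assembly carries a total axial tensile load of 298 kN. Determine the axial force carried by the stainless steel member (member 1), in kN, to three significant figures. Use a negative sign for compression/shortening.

290 kN

A_2 = 3400 mm².
Equal strain + equilibrium ⇒ each member carries load in proportion to AE: A₁E₁ = 389800000 N, A₂E₂ = 11290000 N, ΣAE = 401000000 N.
F₁ = P·A₁E₁/ΣAE = 298000·389800000/401000000 = 289600 N.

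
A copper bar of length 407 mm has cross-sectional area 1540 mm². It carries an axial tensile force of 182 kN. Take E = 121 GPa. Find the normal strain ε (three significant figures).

σ = N/A = 118.2 MPa; ε = σ/E = 118.2/121000 = 9.767e-04.

9.77e-04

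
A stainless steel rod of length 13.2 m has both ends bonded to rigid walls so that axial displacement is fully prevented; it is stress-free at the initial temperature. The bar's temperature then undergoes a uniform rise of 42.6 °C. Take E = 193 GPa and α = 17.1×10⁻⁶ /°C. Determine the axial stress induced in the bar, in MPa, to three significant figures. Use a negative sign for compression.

-141 MPa

Free thermal expansion αLΔT = 17.1e-6 · 13200 · 42.6 = 9.616 mm.
The walls impose strain ε = −(9.616)/13200 = -7.2846e-04; σ = Eε = 193000 · -7.2846e-04 = -140.6 MPa.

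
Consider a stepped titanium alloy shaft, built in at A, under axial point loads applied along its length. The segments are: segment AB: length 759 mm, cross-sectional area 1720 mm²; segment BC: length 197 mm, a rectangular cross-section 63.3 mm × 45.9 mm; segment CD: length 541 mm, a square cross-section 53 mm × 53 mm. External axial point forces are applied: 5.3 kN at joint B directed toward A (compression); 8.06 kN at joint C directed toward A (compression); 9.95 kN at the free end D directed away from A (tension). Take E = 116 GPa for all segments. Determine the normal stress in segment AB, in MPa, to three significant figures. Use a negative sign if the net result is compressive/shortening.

Internal axial forces (sectioning from the free end, tension +): N_CD = 9.95 kN, N_BC = 1.89 kN, N_AB = -3.41 kN.
σ_AB = N_AB/A_AB = -3410/1720 = -1.983 MPa.

-1.98 MPa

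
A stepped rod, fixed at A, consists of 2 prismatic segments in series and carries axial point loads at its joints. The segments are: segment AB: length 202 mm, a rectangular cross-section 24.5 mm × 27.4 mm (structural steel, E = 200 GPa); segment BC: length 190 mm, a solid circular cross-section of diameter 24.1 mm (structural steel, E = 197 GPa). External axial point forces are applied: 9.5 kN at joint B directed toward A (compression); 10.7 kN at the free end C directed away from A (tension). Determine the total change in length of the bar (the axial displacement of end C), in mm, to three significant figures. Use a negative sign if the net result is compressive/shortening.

0.0244 mm

Internal axial forces (sectioning from the free end, tension +): N_BC = 10.7 kN, N_AB = 1.2 kN.
A_AB = 671.3 mm².
A_BC = 456.2 mm².
δ_AB = 1200·202/(671.3·200000) = 0.001805 mm
δ_BC = 10700·190/(456.2·197000) = 0.02262 mm
δ = Σδ_i = 0.02443 mm.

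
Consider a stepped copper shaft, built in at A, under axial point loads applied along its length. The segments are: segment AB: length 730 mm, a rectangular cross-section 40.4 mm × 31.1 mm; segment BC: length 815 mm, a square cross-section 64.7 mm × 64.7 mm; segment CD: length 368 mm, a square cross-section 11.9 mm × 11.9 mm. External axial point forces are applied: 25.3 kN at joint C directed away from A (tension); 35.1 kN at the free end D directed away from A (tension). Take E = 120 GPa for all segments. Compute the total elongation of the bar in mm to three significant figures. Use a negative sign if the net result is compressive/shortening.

1.15 mm

Internal axial forces (sectioning from the free end, tension +): N_CD = 35.1 kN, N_BC = 60.4 kN, N_AB = 60.4 kN.
A_AB = 1256 mm².
A_BC = 4186 mm².
A_CD = 141.6 mm².
δ_AB = 60400·730/(1256·120000) = 0.2924 mm
δ_BC = 60400·815/(4186·120000) = 0.098 mm
δ_CD = 35100·368/(141.6·120000) = 0.7601 mm
δ = Σδ_i = 1.151 mm.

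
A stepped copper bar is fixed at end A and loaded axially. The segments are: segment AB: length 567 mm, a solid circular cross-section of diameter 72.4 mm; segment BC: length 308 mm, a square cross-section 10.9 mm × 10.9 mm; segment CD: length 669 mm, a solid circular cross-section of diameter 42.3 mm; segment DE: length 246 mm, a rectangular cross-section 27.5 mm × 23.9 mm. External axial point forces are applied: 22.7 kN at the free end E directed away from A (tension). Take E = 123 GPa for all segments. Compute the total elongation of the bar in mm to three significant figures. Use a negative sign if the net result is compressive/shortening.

0.661 mm

Internal axial forces (sectioning from the free end, tension +): N_DE = 22.7 kN, N_CD = 22.7 kN, N_BC = 22.7 kN, N_AB = 22.7 kN.
A_AB = 4117 mm².
A_BC = 118.8 mm².
A_CD = 1405 mm².
A_DE = 657.2 mm².
δ_AB = 22700·567/(4117·123000) = 0.02542 mm
δ_BC = 22700·308/(118.8·123000) = 0.4784 mm
δ_CD = 22700·669/(1405·123000) = 0.08786 mm
δ_DE = 22700·246/(657.2·123000) = 0.06908 mm
δ = Σδ_i = 0.6608 mm.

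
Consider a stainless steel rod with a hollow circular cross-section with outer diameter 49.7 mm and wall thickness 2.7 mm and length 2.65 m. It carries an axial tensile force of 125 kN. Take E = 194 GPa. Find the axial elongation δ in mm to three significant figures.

A = 398.7 mm².
δ_mech = NL/(AE) = 125000·2650/(398.7·194000) = 4.283 mm.

4.28 mm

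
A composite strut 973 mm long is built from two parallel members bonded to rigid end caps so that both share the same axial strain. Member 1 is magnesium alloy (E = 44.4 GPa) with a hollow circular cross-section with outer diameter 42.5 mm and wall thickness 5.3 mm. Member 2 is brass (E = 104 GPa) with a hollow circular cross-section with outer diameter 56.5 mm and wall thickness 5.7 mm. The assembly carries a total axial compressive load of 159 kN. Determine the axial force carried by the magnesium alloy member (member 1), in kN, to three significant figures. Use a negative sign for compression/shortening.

A_1 = 619.4 mm².
A_2 = 909.7 mm².
Equal strain + equilibrium ⇒ each member carries load in proportion to AE: A₁E₁ = 27500000 N, A₂E₂ = 94610000 N, ΣAE = 122100000 N.
F₁ = P·A₁E₁/ΣAE = -159000·27500000/122100000 = -35810 N.

-35.8 kN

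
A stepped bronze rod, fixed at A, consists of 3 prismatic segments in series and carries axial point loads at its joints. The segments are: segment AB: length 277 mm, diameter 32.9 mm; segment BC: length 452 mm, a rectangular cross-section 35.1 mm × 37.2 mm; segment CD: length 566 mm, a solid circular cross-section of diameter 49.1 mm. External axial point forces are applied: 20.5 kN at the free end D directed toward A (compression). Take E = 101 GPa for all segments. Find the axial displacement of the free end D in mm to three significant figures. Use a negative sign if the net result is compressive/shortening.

Internal axial forces (sectioning from the free end, tension +): N_CD = -20.5 kN, N_BC = -20.5 kN, N_AB = -20.5 kN.
A_AB = 850.1 mm².
A_BC = 1306 mm².
A_CD = 1893 mm².
δ_AB = -20500·277/(850.1·101000) = -0.06613 mm
δ_BC = -20500·452/(1306·101000) = -0.07026 mm
δ_CD = -20500·566/(1893·101000) = -0.06067 mm
δ = Σδ_i = -0.1971 mm.

-0.197 mm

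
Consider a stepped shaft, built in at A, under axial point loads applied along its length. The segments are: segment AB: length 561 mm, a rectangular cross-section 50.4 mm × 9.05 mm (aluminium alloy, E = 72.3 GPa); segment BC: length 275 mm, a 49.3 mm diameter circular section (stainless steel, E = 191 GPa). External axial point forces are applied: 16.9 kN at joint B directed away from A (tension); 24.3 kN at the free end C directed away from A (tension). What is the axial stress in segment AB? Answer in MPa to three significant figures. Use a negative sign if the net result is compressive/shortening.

90.3 MPa

Internal axial forces (sectioning from the free end, tension +): N_BC = 24.3 kN, N_AB = 41.2 kN.
A_AB = 456.1 mm².
σ_AB = N_AB/A_AB = 41200/456.1 = 90.33 MPa.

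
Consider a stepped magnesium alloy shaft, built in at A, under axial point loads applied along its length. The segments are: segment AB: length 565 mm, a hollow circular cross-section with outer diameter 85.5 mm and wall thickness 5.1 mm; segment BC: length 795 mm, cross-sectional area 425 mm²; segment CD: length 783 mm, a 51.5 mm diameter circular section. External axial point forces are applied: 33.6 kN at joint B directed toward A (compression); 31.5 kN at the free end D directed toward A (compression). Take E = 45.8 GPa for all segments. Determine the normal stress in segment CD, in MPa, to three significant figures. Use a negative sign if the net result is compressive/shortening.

Internal axial forces (sectioning from the free end, tension +): N_CD = -31.5 kN, N_BC = -31.5 kN, N_AB = -65.1 kN.
A_CD = 2083 mm².
σ_CD = N_CD/A_CD = -31500/2083 = -15.12 MPa.

-15.1 MPa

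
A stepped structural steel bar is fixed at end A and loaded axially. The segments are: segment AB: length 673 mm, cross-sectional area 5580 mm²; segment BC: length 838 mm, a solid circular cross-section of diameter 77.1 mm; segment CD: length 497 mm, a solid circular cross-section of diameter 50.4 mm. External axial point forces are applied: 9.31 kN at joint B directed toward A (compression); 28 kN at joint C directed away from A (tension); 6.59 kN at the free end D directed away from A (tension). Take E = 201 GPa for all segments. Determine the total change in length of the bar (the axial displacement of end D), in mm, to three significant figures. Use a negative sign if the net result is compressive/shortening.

0.0542 mm

Internal axial forces (sectioning from the free end, tension +): N_CD = 6.59 kN, N_BC = 34.59 kN, N_AB = 25.28 kN.
A_BC = 4669 mm².
A_CD = 1995 mm².
δ_AB = 25280·673/(5580·201000) = 0.01517 mm
δ_BC = 34590·838/(4669·201000) = 0.03089 mm
δ_CD = 6590·497/(1995·201000) = 0.008168 mm
δ = Σδ_i = 0.05423 mm.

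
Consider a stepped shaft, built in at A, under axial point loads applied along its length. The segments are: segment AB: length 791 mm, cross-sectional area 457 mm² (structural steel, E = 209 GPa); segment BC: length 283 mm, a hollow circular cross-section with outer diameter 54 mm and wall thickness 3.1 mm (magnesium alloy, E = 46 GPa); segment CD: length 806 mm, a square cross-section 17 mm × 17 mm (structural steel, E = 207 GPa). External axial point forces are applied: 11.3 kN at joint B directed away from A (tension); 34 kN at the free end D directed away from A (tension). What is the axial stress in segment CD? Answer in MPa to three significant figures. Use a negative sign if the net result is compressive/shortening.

Internal axial forces (sectioning from the free end, tension +): N_CD = 34 kN, N_BC = 34 kN, N_AB = 45.3 kN.
A_CD = 289 mm².
σ_CD = N_CD/A_CD = 34000/289 = 117.6 MPa.

118 MPa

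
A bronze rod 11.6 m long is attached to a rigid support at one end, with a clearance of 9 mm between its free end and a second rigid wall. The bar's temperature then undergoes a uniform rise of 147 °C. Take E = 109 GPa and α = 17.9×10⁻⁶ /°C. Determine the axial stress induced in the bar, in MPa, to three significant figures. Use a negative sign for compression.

-202 MPa

Free thermal expansion αLΔT = 17.9e-6 · 11600 · 147 = 30.52 mm.
The walls engage after the gap closes; constrained expansion = 30.52 − 9 = 21.52 mm.
The walls impose strain ε = −(21.52)/11600 = -1.8554e-03; σ = Eε = 109000 · -1.8554e-03 = -202.2 MPa.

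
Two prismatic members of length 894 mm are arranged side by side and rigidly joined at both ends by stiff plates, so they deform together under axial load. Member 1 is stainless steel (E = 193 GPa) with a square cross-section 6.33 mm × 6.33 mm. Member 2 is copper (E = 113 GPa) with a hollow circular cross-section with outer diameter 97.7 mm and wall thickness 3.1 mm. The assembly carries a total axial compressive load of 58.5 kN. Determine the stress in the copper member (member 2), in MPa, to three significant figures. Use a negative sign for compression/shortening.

A_1 = 40.07 mm².
A_2 = 921.3 mm².
Equal strain + equilibrium ⇒ each member carries load in proportion to AE: A₁E₁ = 7733000 N, A₂E₂ = 104100000 N, ΣAE = 111800000 N.
σ₂ = P·E₂/ΣAE = -58500·113000/111800000 = -59.11 MPa.

-59.1 MPa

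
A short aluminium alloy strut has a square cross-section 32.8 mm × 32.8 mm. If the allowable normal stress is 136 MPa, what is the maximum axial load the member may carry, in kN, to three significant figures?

A = 1076 mm².
P_max = σ_allow · A = 136 · 1076 = 146300 N = 146.3 kN.

146 kN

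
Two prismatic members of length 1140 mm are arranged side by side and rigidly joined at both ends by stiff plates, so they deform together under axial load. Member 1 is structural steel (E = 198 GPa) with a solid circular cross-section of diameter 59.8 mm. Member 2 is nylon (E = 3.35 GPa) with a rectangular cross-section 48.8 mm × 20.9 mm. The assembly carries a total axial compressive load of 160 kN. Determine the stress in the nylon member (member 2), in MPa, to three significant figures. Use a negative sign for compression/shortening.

-0.958 MPa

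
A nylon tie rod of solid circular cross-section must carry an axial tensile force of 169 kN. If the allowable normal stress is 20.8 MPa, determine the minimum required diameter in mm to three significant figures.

102 mm

Required area A ≥ P/σ_allow = 169000/20.8 = 8125 mm².
For a solid circular section, d ≥ √(4A/π) = 101.7 mm.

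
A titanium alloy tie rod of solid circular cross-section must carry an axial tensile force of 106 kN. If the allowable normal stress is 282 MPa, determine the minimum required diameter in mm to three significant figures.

21.9 mm

Required area A ≥ P/σ_allow = 106000/282 = 375.9 mm².
For a solid circular section, d ≥ √(4A/π) = 21.88 mm.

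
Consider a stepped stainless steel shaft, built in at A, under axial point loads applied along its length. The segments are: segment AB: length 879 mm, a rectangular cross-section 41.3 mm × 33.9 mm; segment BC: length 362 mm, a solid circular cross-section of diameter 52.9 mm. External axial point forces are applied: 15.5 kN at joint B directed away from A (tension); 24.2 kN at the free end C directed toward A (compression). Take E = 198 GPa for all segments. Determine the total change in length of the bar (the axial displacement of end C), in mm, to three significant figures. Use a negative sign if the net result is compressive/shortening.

Internal axial forces (sectioning from the free end, tension +): N_BC = -24.2 kN, N_AB = -8.7 kN.
A_AB = 1400 mm².
A_BC = 2198 mm².
δ_AB = -8700·879/(1400·198000) = -0.02759 mm
δ_BC = -24200·362/(2198·198000) = -0.02013 mm
δ = Σδ_i = -0.04772 mm.

-0.0477 mm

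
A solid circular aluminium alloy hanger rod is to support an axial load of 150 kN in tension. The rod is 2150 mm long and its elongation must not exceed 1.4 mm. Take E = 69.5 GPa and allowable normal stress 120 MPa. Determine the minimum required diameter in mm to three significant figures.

Required area A ≥ P/σ_allow = 150000/120 = 1250 mm².
For a solid circular section, d ≥ √(4A/π) = 39.89 mm.
Elongation limit: A ≥ PL/(Eδ_allow) = 150000·2150/(69500·1.4) = 3314 mm² ⇒ d ≥ 64.96 mm.
The elongation limit governs.

65.0 mm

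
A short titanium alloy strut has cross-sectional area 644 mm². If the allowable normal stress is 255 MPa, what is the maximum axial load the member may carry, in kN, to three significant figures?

164 kN

P_max = σ_allow · A = 255 · 644 = 164200 N = 164.2 kN.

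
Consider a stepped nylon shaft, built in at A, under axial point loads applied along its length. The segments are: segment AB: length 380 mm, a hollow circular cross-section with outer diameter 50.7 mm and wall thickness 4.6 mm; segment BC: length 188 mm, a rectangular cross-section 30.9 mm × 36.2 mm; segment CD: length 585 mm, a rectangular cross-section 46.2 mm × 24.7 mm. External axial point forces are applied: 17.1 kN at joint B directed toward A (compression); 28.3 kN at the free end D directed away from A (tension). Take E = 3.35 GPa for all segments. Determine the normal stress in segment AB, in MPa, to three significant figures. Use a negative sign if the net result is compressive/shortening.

Internal axial forces (sectioning from the free end, tension +): N_CD = 28.3 kN, N_BC = 28.3 kN, N_AB = 11.2 kN.
A_AB = 666.2 mm².
σ_AB = N_AB/A_AB = 11200/666.2 = 16.81 MPa.

16.8 MPa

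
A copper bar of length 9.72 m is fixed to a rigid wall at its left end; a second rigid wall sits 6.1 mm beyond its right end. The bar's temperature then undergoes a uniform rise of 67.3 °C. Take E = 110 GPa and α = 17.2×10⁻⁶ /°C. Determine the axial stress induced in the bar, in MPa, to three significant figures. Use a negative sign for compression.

-58.3 MPa

Free thermal expansion αLΔT = 17.2e-6 · 9720 · 67.3 = 11.25 mm.
The walls engage after the gap closes; constrained expansion = 11.25 − 6.1 = 5.151 mm.
The walls impose strain ε = −(5.151)/9720 = -5.2999e-04; σ = Eε = 110000 · -5.2999e-04 = -58.3 MPa.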